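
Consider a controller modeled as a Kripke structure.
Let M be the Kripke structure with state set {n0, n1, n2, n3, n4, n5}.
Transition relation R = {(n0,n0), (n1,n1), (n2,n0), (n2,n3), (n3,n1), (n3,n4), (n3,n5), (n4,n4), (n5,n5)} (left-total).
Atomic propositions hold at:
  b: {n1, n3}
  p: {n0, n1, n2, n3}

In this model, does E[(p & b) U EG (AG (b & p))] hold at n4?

Sat(p & b) = {n1, n3}
Sat(b & p) = {n1, n3}
AG (b & p): greatest fixpoint, start Z0 = {n1, n3}, keep only states in Sat with every successor in Z. Z1 = {n1}; fixed.
Sat(AG (b & p)) = {n1}
EG (AG (b & p)): greatest fixpoint, start Z0 = {n1}, keep only states in Sat with some successor in Z. Already a fixed point.
Sat(EG (AG (b & p))) = {n1}
E[(p & b) U EG (AG (b & p))]: least fixpoint, start Z0 = Sat(EG (AG (b & p))) = {n1}, add states in Sat(p & b) with some successor in Z. Z1 = {n1, n3}; fixed.
Sat(E[(p & b) U EG (AG (b & p))]) = {n1, n3}
n4 ∉ Sat(E[(p & b) U EG (AG (b & p))]) = {n1, n3}, so the formula does not hold at n4.

No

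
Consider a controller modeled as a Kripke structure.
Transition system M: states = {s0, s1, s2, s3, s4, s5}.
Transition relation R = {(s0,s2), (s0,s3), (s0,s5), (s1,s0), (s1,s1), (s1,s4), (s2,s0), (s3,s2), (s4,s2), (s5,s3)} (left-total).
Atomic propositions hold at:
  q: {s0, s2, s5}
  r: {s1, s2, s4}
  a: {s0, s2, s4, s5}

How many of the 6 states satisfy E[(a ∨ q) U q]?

Sat(a ∨ q) = {s0, s2, s4, s5}
E[(a ∨ q) U q]: least fixpoint, start Z0 = Sat(q) = {s0, s2, s5}, add states in Sat(a ∨ q) with some successor in Z. Z1 = {s0, s2, s4, s5}; fixed.
Sat(E[(a ∨ q) U q]) = {s0, s2, s4, s5}
|Sat(E[(a ∨ q) U q])| = |{s0, s2, s4, s5}| = 4.

4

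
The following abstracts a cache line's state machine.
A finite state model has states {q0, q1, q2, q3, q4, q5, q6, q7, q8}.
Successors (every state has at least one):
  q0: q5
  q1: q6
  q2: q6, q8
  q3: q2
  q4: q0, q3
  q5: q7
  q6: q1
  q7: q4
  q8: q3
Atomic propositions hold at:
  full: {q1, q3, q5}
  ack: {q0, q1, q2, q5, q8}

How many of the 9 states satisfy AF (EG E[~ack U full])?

2

Sat(~ack) = {q3, q4, q6, q7}
E[~ack U full]: least fixpoint, start Z0 = Sat(full) = {q1, q3, q5}, add states in Sat(~ack) with some successor in Z. Z1 = {q1, q3, q4, q5, q6}; Z2 = {q1, q3, q4, q5, q6, q7}; fixed.
Sat(E[~ack U full]) = {q1, q3, q4, q5, q6, q7}
EG E[~ack U full]: greatest fixpoint, start Z0 = {q1, q3, q4, q5, q6, q7}, keep only states in Sat with some successor in Z. Z1 = {q1, q4, q5, q6, q7}; Z2 = {q1, q5, q6, q7}; Z3 = {q1, q5, q6}; Z4 = {q1, q6}; fixed.
Sat(EG E[~ack U full]) = {q1, q6}
AF (EG E[~ack U full]): least fixpoint, start Z0 = {q1, q6}, add states with every successor in Z. Already a fixed point.
Sat(AF (EG E[~ack U full])) = {q1, q6}
|Sat(AF (EG E[~ack U full]))| = |{q1, q6}| = 2.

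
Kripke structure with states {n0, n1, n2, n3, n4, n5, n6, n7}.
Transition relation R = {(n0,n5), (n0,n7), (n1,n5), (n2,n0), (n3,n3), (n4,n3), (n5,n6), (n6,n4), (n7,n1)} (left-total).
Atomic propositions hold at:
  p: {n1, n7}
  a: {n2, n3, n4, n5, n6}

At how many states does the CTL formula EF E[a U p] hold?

E[a U p]: least fixpoint, start Z0 = Sat(p) = {n1, n7}, add states in Sat(a) with some successor in Z. Already a fixed point.
Sat(E[a U p]) = {n1, n7}
EF E[a U p]: least fixpoint, start Z0 = {n1, n7}, add states with some successor in Z. Z1 = {n0, n1, n7}; Z2 = {n0, n1, n2, n7}; fixed.
Sat(EF E[a U p]) = {n0, n1, n2, n7}
|Sat(EF E[a U p])| = |{n0, n1, n2, n7}| = 4.

4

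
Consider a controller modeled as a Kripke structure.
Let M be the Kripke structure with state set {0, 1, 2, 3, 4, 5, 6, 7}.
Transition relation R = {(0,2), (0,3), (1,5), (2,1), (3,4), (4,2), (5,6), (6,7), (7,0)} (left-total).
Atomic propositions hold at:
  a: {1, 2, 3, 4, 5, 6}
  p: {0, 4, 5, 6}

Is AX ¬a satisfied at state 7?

Yes

Sat(¬a) = {0, 7}
Sat(AX ¬a) = {s : every successor in {0, 7}} = {6, 7}
7 ∈ Sat(AX ¬a) = {6, 7}, so the formula holds at 7.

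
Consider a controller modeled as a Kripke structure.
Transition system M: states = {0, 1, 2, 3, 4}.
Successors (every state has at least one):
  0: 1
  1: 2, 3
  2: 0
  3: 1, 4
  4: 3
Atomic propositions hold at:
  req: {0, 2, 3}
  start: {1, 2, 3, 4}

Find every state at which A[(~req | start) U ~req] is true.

{1, 3, 4}

Sat(~req) = {1, 4}
Sat(~req | start) = {1, 2, 3, 4}
A[(~req | start) U ~req]: least fixpoint, start Z0 = Sat(~req) = {1, 4}, add states in Sat(~req | start) with every successor in Z. Z1 = {1, 3, 4}; fixed.
Sat(A[(~req | start) U ~req]) = {1, 3, 4}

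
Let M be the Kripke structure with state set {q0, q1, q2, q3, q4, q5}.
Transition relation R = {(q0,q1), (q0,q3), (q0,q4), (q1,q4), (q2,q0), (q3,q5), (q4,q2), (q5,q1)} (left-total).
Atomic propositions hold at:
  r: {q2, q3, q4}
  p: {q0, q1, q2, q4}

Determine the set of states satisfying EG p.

{q0, q1, q2, q4}

EG p: greatest fixpoint, start Z0 = {q0, q1, q2, q4}, keep only states in Sat with some successor in Z. Already a fixed point.
Sat(EG p) = {q0, q1, q2, q4}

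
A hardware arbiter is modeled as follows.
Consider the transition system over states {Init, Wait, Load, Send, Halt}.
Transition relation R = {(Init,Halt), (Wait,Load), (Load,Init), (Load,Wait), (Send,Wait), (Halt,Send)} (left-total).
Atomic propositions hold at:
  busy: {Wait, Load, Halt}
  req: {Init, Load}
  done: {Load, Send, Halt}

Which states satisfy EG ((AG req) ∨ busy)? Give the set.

AG req: greatest fixpoint, start Z0 = {Init, Load}, keep only states in Sat with every successor in Z. Z1 = ∅; fixed.
Sat(AG req) = ∅
Sat((AG req) ∨ busy) = {Wait, Load, Halt}
EG ((AG req) ∨ busy): greatest fixpoint, start Z0 = {Wait, Load, Halt}, keep only states in Sat with some successor in Z. Z1 = {Wait, Load}; fixed.
Sat(EG ((AG req) ∨ busy)) = {Wait, Load}

{Wait, Load}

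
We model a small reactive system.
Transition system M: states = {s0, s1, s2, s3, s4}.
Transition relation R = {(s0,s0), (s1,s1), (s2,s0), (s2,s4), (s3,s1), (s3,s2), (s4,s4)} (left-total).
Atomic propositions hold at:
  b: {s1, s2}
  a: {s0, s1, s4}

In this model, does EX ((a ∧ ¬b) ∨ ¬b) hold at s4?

Yes

Sat(¬b) = {s0, s3, s4}
Sat(a ∧ ¬b) = {s0, s4}
Sat((a ∧ ¬b) ∨ ¬b) = {s0, s3, s4}
Sat(EX ((a ∧ ¬b) ∨ ¬b)) = {s : some successor in {s0, s3, s4}} = {s0, s2, s4}
s4 ∈ Sat(EX ((a ∧ ¬b) ∨ ¬b)) = {s0, s2, s4}, so the formula holds at s4.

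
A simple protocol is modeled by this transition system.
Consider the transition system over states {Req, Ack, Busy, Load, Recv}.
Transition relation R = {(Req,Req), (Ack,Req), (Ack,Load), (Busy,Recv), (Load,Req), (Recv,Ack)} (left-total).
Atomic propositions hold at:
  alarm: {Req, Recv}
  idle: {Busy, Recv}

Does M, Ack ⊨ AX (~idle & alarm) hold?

Sat(~idle) = {Req, Ack, Load}
Sat(~idle & alarm) = {Req}
Sat(AX (~idle & alarm)) = {s : every successor in {Req}} = {Req, Load}
Ack ∉ Sat(AX (~idle & alarm)) = {Req, Load}, so the formula does not hold at Ack.

No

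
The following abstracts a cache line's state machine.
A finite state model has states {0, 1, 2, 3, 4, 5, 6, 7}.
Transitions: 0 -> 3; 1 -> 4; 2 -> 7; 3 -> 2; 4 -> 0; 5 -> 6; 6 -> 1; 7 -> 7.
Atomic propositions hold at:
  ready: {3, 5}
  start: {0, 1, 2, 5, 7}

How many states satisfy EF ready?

EF ready: least fixpoint, start Z0 = {3, 5}, add states with some successor in Z. Z1 = {0, 3, 5}; Z2 = {0, 3, 4, 5}; Z3 = {0, 1, 3, 4, 5}; Z4 = {0, 1, 3, 4, 5, 6}; fixed.
Sat(EF ready) = {0, 1, 3, 4, 5, 6}
|Sat(EF ready)| = |{0, 1, 3, 4, 5, 6}| = 6.

6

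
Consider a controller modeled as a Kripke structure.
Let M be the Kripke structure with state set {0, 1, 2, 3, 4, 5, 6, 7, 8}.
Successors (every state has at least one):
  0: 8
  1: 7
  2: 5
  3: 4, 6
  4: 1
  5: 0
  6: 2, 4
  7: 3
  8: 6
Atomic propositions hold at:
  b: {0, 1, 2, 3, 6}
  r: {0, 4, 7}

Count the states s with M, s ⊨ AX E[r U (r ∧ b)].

1

Sat(r ∧ b) = {0}
E[r U (r ∧ b)]: least fixpoint, start Z0 = Sat((r ∧ b)) = {0}, add states in Sat(r) with some successor in Z. Already a fixed point.
Sat(E[r U (r ∧ b)]) = {0}
Sat(AX E[r U (r ∧ b)]) = {s : every successor in {0}} = {5}
|Sat(AX E[r U (r ∧ b)])| = |{5}| = 1.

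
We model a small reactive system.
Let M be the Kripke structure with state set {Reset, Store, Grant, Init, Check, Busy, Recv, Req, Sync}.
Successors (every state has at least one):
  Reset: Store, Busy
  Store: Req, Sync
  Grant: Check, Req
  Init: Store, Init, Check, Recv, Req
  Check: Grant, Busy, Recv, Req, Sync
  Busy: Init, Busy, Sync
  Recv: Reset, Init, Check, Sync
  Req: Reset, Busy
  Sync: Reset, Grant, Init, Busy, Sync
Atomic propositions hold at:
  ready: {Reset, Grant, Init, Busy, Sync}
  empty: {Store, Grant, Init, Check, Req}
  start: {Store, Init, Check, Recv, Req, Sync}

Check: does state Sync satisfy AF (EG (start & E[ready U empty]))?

E[ready U empty]: least fixpoint, start Z0 = Sat(empty) = {Store, Grant, Init, Check, Req}, add states in Sat(ready) with some successor in Z. Z1 = {Reset, Store, Grant, Init, Check, Busy, Req, Sync}; fixed.
Sat(E[ready U empty]) = {Reset, Store, Grant, Init, Check, Busy, Req, Sync}
Sat(start & E[ready U empty]) = {Store, Init, Check, Req, Sync}
EG (start & E[ready U empty]): greatest fixpoint, start Z0 = {Store, Init, Check, Req, Sync}, keep only states in Sat with some successor in Z. Z1 = {Store, Init, Check, Sync}; fixed.
Sat(EG (start & E[ready U empty])) = {Store, Init, Check, Sync}
AF (EG (start & E[ready U empty])): least fixpoint, start Z0 = {Store, Init, Check, Sync}, add states with every successor in Z. Already a fixed point.
Sat(AF (EG (start & E[ready U empty]))) = {Store, Init, Check, Sync}
Sync ∈ Sat(AF (EG (start & E[ready U empty]))) = {Store, Init, Check, Sync}, so the formula holds at Sync.

Yes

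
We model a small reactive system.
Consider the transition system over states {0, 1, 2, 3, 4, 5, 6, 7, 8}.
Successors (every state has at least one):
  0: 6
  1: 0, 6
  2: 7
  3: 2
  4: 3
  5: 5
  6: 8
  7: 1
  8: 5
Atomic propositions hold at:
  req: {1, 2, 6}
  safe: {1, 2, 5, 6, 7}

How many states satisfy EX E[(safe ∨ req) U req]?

Sat(safe ∨ req) = {1, 2, 5, 6, 7}
E[(safe ∨ req) U req]: least fixpoint, start Z0 = Sat(req) = {1, 2, 6}, add states in Sat(safe ∨ req) with some successor in Z. Z1 = {1, 2, 6, 7}; fixed.
Sat(E[(safe ∨ req) U req]) = {1, 2, 6, 7}
Sat(EX E[(safe ∨ req) U req]) = {s : some successor in {1, 2, 6, 7}} = {0, 1, 2, 3, 7}
|Sat(EX E[(safe ∨ req) U req])| = |{0, 1, 2, 3, 7}| = 5.

5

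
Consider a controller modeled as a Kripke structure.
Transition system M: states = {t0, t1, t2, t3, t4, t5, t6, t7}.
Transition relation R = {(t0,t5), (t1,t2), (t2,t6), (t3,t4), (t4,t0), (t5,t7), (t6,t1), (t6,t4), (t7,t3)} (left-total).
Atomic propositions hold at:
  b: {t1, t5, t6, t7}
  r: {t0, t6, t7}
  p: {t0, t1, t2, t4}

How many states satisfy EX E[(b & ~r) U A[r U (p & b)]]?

Sat(~r) = {t1, t2, t3, t4, t5}
Sat(b & ~r) = {t1, t5}
Sat(p & b) = {t1}
A[r U (p & b)]: least fixpoint, start Z0 = Sat((p & b)) = {t1}, add states in Sat(r) with every successor in Z. Already a fixed point.
Sat(A[r U (p & b)]) = {t1}
E[(b & ~r) U A[r U (p & b)]]: least fixpoint, start Z0 = Sat(A[r U (p & b)]) = {t1}, add states in Sat(b & ~r) with some successor in Z. Already a fixed point.
Sat(E[(b & ~r) U A[r U (p & b)]]) = {t1}
Sat(EX E[(b & ~r) U A[r U (p & b)]]) = {s : some successor in {t1}} = {t6}
|Sat(EX E[(b & ~r) U A[r U (p & b)]])| = |{t6}| = 1.

1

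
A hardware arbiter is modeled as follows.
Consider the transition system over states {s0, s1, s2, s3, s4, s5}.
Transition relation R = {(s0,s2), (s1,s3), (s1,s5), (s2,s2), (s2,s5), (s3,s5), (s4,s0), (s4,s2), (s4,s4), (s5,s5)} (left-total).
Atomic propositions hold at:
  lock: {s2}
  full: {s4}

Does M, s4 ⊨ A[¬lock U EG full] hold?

Yes

Sat(¬lock) = {s0, s1, s3, s4, s5}
EG full: greatest fixpoint, start Z0 = {s4}, keep only states in Sat with some successor in Z. Already a fixed point.
Sat(EG full) = {s4}
A[¬lock U EG full]: least fixpoint, start Z0 = Sat(EG full) = {s4}, add states in Sat(¬lock) with every successor in Z. Already a fixed point.
Sat(A[¬lock U EG full]) = {s4}
s4 ∈ Sat(A[¬lock U EG full]) = {s4}, so the formula holds at s4.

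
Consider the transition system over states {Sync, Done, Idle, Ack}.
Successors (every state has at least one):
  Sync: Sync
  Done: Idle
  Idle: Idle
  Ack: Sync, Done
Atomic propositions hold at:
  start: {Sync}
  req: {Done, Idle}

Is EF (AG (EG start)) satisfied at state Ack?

EG start: greatest fixpoint, start Z0 = {Sync}, keep only states in Sat with some successor in Z. Already a fixed point.
Sat(EG start) = {Sync}
AG (EG start): greatest fixpoint, start Z0 = {Sync}, keep only states in Sat with every successor in Z. Already a fixed point.
Sat(AG (EG start)) = {Sync}
EF (AG (EG start)): least fixpoint, start Z0 = {Sync}, add states with some successor in Z. Z1 = {Sync, Ack}; fixed.
Sat(EF (AG (EG start))) = {Sync, Ack}
Ack ∈ Sat(EF (AG (EG start))) = {Sync, Ack}, so the formula holds at Ack.

Yes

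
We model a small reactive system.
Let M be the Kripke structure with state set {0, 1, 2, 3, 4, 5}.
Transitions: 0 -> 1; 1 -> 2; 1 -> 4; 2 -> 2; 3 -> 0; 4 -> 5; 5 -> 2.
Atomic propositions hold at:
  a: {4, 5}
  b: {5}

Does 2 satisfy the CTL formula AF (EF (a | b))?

Sat(a | b) = {4, 5}
EF (a | b): least fixpoint, start Z0 = {4, 5}, add states with some successor in Z. Z1 = {1, 4, 5}; Z2 = {0, 1, 4, 5}; Z3 = {0, 1, 3, 4, 5}; fixed.
Sat(EF (a | b)) = {0, 1, 3, 4, 5}
AF (EF (a | b)): least fixpoint, start Z0 = {0, 1, 3, 4, 5}, add states with every successor in Z. Already a fixed point.
Sat(AF (EF (a | b))) = {0, 1, 3, 4, 5}
2 ∉ Sat(AF (EF (a | b))) = {0, 1, 3, 4, 5}, so the formula does not hold at 2.

No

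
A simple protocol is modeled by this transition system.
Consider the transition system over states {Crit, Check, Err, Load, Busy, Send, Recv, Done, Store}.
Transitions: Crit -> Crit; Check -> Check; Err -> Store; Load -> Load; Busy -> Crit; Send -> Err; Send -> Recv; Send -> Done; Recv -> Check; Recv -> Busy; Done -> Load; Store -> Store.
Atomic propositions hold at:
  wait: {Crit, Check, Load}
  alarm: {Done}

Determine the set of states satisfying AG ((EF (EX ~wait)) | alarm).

Sat(~wait) = {Err, Busy, Send, Recv, Done, Store}
Sat(EX ~wait) = {s : some successor in {Err, Busy, Send, Recv, Done, Store}} = {Err, Send, Recv, Store}
EF (EX ~wait): least fixpoint, start Z0 = {Err, Send, Recv, Store}, add states with some successor in Z. Already a fixed point.
Sat(EF (EX ~wait)) = {Err, Send, Recv, Store}
Sat((EF (EX ~wait)) | alarm) = {Err, Send, Recv, Done, Store}
AG ((EF (EX ~wait)) | alarm): greatest fixpoint, start Z0 = {Err, Send, Recv, Done, Store}, keep only states in Sat with every successor in Z. Z1 = {Err, Send, Store}; Z2 = {Err, Store}; fixed.
Sat(AG ((EF (EX ~wait)) | alarm)) = {Err, Store}

{Err, Store}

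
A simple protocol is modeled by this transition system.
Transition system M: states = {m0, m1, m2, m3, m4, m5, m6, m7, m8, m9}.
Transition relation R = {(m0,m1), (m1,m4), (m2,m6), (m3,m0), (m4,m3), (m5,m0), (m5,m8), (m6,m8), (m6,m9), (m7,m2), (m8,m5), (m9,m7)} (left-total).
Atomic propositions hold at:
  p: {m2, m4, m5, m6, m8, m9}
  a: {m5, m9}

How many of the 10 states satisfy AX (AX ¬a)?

7

Sat(¬a) = {m0, m1, m2, m3, m4, m6, m7, m8}
Sat(AX ¬a) = {s : every successor in {m0, m1, m2, m3, m4, m6, m7, m8}} = {m0, m1, m2, m3, m4, m5, m7, m9}
Sat(AX (AX ¬a)) = {s : every successor in {m0, m1, m2, m3, m4, m5, m7, m9}} = {m0, m1, m3, m4, m7, m8, m9}
|Sat(AX (AX ¬a))| = |{m0, m1, m3, m4, m7, m8, m9}| = 7.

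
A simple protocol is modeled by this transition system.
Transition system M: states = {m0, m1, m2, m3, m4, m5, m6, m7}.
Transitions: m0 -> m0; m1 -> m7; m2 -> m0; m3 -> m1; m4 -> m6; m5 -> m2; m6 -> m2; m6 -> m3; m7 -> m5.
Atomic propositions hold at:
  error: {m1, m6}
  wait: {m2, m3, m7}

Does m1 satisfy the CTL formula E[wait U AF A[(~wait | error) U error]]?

Sat(~wait) = {m0, m1, m4, m5, m6}
Sat(~wait | error) = {m0, m1, m4, m5, m6}
A[(~wait | error) U error]: least fixpoint, start Z0 = Sat(error) = {m1, m6}, add states in Sat(~wait | error) with every successor in Z. Z1 = {m1, m4, m6}; fixed.
Sat(A[(~wait | error) U error]) = {m1, m4, m6}
AF A[(~wait | error) U error]: least fixpoint, start Z0 = {m1, m4, m6}, add states with every successor in Z. Z1 = {m1, m3, m4, m6}; fixed.
Sat(AF A[(~wait | error) U error]) = {m1, m3, m4, m6}
E[wait U AF A[(~wait | error) U error]]: least fixpoint, start Z0 = Sat(AF A[(~wait | error) U error]) = {m1, m3, m4, m6}, add states in Sat(wait) with some successor in Z. Already a fixed point.
Sat(E[wait U AF A[(~wait | error) U error]]) = {m1, m3, m4, m6}
m1 ∈ Sat(E[wait U AF A[(~wait | error) U error]]) = {m1, m3, m4, m6}, so the formula holds at m1.

Yes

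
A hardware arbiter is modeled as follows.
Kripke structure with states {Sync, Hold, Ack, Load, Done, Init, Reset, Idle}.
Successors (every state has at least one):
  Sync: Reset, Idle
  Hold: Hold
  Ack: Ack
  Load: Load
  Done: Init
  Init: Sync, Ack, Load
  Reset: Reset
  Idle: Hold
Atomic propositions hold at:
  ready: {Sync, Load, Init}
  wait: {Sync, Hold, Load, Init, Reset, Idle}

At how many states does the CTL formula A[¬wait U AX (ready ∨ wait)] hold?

6

Sat(¬wait) = {Ack, Done}
Sat(ready ∨ wait) = {Sync, Hold, Load, Init, Reset, Idle}
Sat(AX (ready ∨ wait)) = {s : every successor in {Sync, Hold, Load, Init, Reset, Idle}} = {Sync, Hold, Load, Done, Reset, Idle}
A[¬wait U AX (ready ∨ wait)]: least fixpoint, start Z0 = Sat(AX (ready ∨ wait)) = {Sync, Hold, Load, Done, Reset, Idle}, add states in Sat(¬wait) with every successor in Z. Already a fixed point.
Sat(A[¬wait U AX (ready ∨ wait)]) = {Sync, Hold, Load, Done, Reset, Idle}
|Sat(A[¬wait U AX (ready ∨ wait)])| = |{Sync, Hold, Load, Done, Reset, Idle}| = 6.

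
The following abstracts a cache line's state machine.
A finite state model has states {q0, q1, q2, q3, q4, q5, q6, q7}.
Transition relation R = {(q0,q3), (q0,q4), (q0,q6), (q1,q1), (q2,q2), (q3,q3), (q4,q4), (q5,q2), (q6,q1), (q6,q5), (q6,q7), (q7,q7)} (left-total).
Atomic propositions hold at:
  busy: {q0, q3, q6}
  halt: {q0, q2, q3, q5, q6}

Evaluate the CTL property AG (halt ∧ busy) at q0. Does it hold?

Sat(halt ∧ busy) = {q0, q3, q6}
AG (halt ∧ busy): greatest fixpoint, start Z0 = {q0, q3, q6}, keep only states in Sat with every successor in Z. Z1 = {q3}; fixed.
Sat(AG (halt ∧ busy)) = {q3}
q0 ∉ Sat(AG (halt ∧ busy)) = {q3}, so the formula does not hold at q0.

No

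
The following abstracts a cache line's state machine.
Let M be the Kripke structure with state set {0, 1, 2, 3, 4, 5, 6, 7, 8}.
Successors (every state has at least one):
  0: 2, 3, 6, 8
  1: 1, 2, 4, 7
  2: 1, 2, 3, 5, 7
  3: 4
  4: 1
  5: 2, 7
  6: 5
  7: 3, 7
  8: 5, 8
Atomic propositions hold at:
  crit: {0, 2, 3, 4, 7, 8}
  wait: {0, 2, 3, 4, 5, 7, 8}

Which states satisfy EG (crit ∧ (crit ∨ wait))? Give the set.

Sat(crit ∨ wait) = {0, 2, 3, 4, 5, 7, 8}
Sat(crit ∧ (crit ∨ wait)) = {0, 2, 3, 4, 7, 8}
EG (crit ∧ (crit ∨ wait)): greatest fixpoint, start Z0 = {0, 2, 3, 4, 7, 8}, keep only states in Sat with some successor in Z. Z1 = {0, 2, 3, 7, 8}; Z2 = {0, 2, 7, 8}; fixed.
Sat(EG (crit ∧ (crit ∨ wait))) = {0, 2, 7, 8}

{0, 2, 7, 8}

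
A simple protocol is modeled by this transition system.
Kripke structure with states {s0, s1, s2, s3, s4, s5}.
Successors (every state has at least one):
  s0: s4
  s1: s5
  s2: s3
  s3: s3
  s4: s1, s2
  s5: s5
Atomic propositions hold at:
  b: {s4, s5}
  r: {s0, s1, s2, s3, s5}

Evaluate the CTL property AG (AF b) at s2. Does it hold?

No

AF b: least fixpoint, start Z0 = {s4, s5}, add states with every successor in Z. Z1 = {s0, s1, s4, s5}; fixed.
Sat(AF b) = {s0, s1, s4, s5}
AG (AF b): greatest fixpoint, start Z0 = {s0, s1, s4, s5}, keep only states in Sat with every successor in Z. Z1 = {s0, s1, s5}; Z2 = {s1, s5}; fixed.
Sat(AG (AF b)) = {s1, s5}
s2 ∉ Sat(AG (AF b)) = {s1, s5}, so the formula does not hold at s2.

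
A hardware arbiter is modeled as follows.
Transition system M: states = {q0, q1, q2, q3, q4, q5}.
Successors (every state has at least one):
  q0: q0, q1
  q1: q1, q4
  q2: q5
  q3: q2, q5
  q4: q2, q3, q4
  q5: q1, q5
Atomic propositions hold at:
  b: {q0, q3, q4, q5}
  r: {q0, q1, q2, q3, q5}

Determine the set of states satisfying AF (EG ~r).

{q4}

Sat(~r) = {q4}
EG ~r: greatest fixpoint, start Z0 = {q4}, keep only states in Sat with some successor in Z. Already a fixed point.
Sat(EG ~r) = {q4}
AF (EG ~r): least fixpoint, start Z0 = {q4}, add states with every successor in Z. Already a fixed point.
Sat(AF (EG ~r)) = {q4}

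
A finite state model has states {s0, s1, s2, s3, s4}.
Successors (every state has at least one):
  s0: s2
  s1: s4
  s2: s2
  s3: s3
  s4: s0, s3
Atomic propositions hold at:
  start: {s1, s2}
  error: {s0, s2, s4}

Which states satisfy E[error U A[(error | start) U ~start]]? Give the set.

Sat(error | start) = {s0, s1, s2, s4}
Sat(~start) = {s0, s3, s4}
A[(error | start) U ~start]: least fixpoint, start Z0 = Sat(~start) = {s0, s3, s4}, add states in Sat(error | start) with every successor in Z. Z1 = {s0, s1, s3, s4}; fixed.
Sat(A[(error | start) U ~start]) = {s0, s1, s3, s4}
E[error U A[(error | start) U ~start]]: least fixpoint, start Z0 = Sat(A[(error | start) U ~start]) = {s0, s1, s3, s4}, add states in Sat(error) with some successor in Z. Already a fixed point.
Sat(E[error U A[(error | start) U ~start]]) = {s0, s1, s3, s4}

{s0, s1, s3, s4}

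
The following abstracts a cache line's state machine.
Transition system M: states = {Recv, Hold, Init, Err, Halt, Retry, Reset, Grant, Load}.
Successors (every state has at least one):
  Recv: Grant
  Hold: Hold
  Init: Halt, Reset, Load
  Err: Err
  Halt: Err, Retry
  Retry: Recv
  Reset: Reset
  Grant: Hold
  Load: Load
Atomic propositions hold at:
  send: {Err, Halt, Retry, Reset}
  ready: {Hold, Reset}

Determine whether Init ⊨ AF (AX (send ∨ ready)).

Sat(send ∨ ready) = {Hold, Err, Halt, Retry, Reset}
Sat(AX (send ∨ ready)) = {s : every successor in {Hold, Err, Halt, Retry, Reset}} = {Hold, Err, Halt, Reset, Grant}
AF (AX (send ∨ ready)): least fixpoint, start Z0 = {Hold, Err, Halt, Reset, Grant}, add states with every successor in Z. Z1 = {Recv, Hold, Err, Halt, Reset, Grant}; Z2 = {Recv, Hold, Err, Halt, Retry, Reset, Grant}; fixed.
Sat(AF (AX (send ∨ ready))) = {Recv, Hold, Err, Halt, Retry, Reset, Grant}
Init ∉ Sat(AF (AX (send ∨ ready))) = {Recv, Hold, Err, Halt, Retry, Reset, Grant}, so the formula does not hold at Init.

No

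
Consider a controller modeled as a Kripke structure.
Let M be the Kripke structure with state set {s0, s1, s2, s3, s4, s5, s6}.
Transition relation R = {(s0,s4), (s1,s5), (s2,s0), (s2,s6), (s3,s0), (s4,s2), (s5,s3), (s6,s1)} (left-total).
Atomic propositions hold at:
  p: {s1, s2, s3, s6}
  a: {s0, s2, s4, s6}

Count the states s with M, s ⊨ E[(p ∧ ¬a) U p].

Sat(¬a) = {s1, s3, s5}
Sat(p ∧ ¬a) = {s1, s3}
E[(p ∧ ¬a) U p]: least fixpoint, start Z0 = Sat(p) = {s1, s2, s3, s6}, add states in Sat(p ∧ ¬a) with some successor in Z. Already a fixed point.
Sat(E[(p ∧ ¬a) U p]) = {s1, s2, s3, s6}
|Sat(E[(p ∧ ¬a) U p])| = |{s1, s2, s3, s6}| = 4.

4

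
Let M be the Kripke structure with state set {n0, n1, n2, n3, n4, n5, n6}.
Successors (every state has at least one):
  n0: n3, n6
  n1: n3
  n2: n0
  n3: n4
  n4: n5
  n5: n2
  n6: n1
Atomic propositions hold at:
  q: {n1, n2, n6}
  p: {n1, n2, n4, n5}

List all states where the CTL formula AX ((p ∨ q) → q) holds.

{n0, n1, n2, n5, n6}

Sat(p ∨ q) = {n1, n2, n4, n5, n6}
Sat((p ∨ q) → q) = {n0, n1, n2, n3, n6}
Sat(AX ((p ∨ q) → q)) = {s : every successor in {n0, n1, n2, n3, n6}} = {n0, n1, n2, n5, n6}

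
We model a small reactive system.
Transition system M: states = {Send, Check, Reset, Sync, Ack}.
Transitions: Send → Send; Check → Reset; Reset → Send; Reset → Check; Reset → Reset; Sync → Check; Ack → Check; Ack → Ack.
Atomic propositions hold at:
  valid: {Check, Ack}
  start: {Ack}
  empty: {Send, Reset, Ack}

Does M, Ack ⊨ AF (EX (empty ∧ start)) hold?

Sat(empty ∧ start) = {Ack}
Sat(EX (empty ∧ start)) = {s : some successor in {Ack}} = {Ack}
AF (EX (empty ∧ start)): least fixpoint, start Z0 = {Ack}, add states with every successor in Z. Already a fixed point.
Sat(AF (EX (empty ∧ start))) = {Ack}
Ack ∈ Sat(AF (EX (empty ∧ start))) = {Ack}, so the formula holds at Ack.

Yes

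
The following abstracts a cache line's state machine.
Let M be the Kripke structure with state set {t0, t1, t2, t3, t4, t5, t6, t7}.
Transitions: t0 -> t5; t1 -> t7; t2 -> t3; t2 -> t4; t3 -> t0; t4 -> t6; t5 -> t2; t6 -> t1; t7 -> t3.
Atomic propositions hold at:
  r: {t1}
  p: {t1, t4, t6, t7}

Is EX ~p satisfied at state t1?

Sat(~p) = {t0, t2, t3, t5}
Sat(EX ~p) = {s : some successor in {t0, t2, t3, t5}} = {t0, t2, t3, t5, t7}
t1 ∉ Sat(EX ~p) = {t0, t2, t3, t5, t7}, so the formula does not hold at t1.

No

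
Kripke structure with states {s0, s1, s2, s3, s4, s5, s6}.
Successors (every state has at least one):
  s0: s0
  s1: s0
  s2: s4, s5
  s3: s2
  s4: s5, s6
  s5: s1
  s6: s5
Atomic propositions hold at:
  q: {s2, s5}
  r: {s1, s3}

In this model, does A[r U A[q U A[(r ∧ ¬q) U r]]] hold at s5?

Yes

Sat(¬q) = {s0, s1, s3, s4, s6}
Sat(r ∧ ¬q) = {s1, s3}
A[(r ∧ ¬q) U r]: least fixpoint, start Z0 = Sat(r) = {s1, s3}, add states in Sat(r ∧ ¬q) with every successor in Z. Already a fixed point.
Sat(A[(r ∧ ¬q) U r]) = {s1, s3}
A[q U A[(r ∧ ¬q) U r]]: least fixpoint, start Z0 = Sat(A[(r ∧ ¬q) U r]) = {s1, s3}, add states in Sat(q) with every successor in Z. Z1 = {s1, s3, s5}; fixed.
Sat(A[q U A[(r ∧ ¬q) U r]]) = {s1, s3, s5}
A[r U A[q U A[(r ∧ ¬q) U r]]]: least fixpoint, start Z0 = Sat(A[q U A[(r ∧ ¬q) U r]]) = {s1, s3, s5}, add states in Sat(r) with every successor in Z. Already a fixed point.
Sat(A[r U A[q U A[(r ∧ ¬q) U r]]]) = {s1, s3, s5}
s5 ∈ Sat(A[r U A[q U A[(r ∧ ¬q) U r]]]) = {s1, s3, s5}, so the formula holds at s5.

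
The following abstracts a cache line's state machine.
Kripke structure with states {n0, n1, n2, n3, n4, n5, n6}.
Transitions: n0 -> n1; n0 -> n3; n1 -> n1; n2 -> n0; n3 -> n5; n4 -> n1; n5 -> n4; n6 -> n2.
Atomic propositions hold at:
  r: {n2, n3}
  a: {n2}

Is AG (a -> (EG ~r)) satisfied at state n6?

Sat(~r) = {n0, n1, n4, n5, n6}
EG ~r: greatest fixpoint, start Z0 = {n0, n1, n4, n5, n6}, keep only states in Sat with some successor in Z. Z1 = {n0, n1, n4, n5}; fixed.
Sat(EG ~r) = {n0, n1, n4, n5}
Sat(a -> (EG ~r)) = {n0, n1, n3, n4, n5, n6}
AG (a -> (EG ~r)): greatest fixpoint, start Z0 = {n0, n1, n3, n4, n5, n6}, keep only states in Sat with every successor in Z. Z1 = {n0, n1, n3, n4, n5}; fixed.
Sat(AG (a -> (EG ~r))) = {n0, n1, n3, n4, n5}
n6 ∉ Sat(AG (a -> (EG ~r))) = {n0, n1, n3, n4, n5}, so the formula does not hold at n6.

No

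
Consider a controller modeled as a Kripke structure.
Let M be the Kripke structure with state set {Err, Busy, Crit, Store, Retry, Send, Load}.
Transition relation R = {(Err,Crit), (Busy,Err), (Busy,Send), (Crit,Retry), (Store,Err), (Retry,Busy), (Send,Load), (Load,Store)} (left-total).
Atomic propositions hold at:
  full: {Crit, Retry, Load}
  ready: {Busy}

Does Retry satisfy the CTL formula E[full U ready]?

E[full U ready]: least fixpoint, start Z0 = Sat(ready) = {Busy}, add states in Sat(full) with some successor in Z. Z1 = {Busy, Retry}; Z2 = {Busy, Crit, Retry}; fixed.
Sat(E[full U ready]) = {Busy, Crit, Retry}
Retry ∈ Sat(E[full U ready]) = {Busy, Crit, Retry}, so the formula holds at Retry.

Yes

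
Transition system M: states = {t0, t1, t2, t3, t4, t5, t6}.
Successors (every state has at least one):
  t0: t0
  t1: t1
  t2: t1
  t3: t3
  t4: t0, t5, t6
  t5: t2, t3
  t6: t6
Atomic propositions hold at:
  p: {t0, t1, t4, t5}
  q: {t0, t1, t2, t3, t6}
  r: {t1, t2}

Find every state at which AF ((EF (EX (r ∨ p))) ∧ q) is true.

{t0, t1, t2}

Sat(r ∨ p) = {t0, t1, t2, t4, t5}
Sat(EX (r ∨ p)) = {s : some successor in {t0, t1, t2, t4, t5}} = {t0, t1, t2, t4, t5}
EF (EX (r ∨ p)): least fixpoint, start Z0 = {t0, t1, t2, t4, t5}, add states with some successor in Z. Already a fixed point.
Sat(EF (EX (r ∨ p))) = {t0, t1, t2, t4, t5}
Sat((EF (EX (r ∨ p))) ∧ q) = {t0, t1, t2}
AF ((EF (EX (r ∨ p))) ∧ q): least fixpoint, start Z0 = {t0, t1, t2}, add states with every successor in Z. Already a fixed point.
Sat(AF ((EF (EX (r ∨ p))) ∧ q)) = {t0, t1, t2}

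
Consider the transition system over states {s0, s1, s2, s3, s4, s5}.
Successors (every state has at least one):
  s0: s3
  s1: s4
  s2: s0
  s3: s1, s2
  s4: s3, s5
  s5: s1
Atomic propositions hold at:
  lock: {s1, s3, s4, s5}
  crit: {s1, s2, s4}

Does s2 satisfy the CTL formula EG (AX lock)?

Sat(AX lock) = {s : every successor in {s1, s3, s4, s5}} = {s0, s1, s4, s5}
EG (AX lock): greatest fixpoint, start Z0 = {s0, s1, s4, s5}, keep only states in Sat with some successor in Z. Z1 = {s1, s4, s5}; fixed.
Sat(EG (AX lock)) = {s1, s4, s5}
s2 ∉ Sat(EG (AX lock)) = {s1, s4, s5}, so the formula does not hold at s2.

No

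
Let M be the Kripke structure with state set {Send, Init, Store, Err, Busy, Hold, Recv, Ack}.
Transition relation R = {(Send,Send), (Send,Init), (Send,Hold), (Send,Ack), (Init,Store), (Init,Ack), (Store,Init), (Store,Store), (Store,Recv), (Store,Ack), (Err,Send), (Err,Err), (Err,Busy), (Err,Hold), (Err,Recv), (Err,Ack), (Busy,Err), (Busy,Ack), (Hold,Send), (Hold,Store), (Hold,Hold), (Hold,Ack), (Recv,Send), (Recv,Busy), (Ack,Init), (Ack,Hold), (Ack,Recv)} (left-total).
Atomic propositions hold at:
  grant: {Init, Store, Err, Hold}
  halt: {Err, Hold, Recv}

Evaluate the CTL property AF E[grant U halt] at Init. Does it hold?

Yes

E[grant U halt]: least fixpoint, start Z0 = Sat(halt) = {Err, Hold, Recv}, add states in Sat(grant) with some successor in Z. Z1 = {Store, Err, Hold, Recv}; Z2 = {Init, Store, Err, Hold, Recv}; fixed.
Sat(E[grant U halt]) = {Init, Store, Err, Hold, Recv}
AF E[grant U halt]: least fixpoint, start Z0 = {Init, Store, Err, Hold, Recv}, add states with every successor in Z. Z1 = {Init, Store, Err, Hold, Recv, Ack}; Z2 = {Init, Store, Err, Busy, Hold, Recv, Ack}; fixed.
Sat(AF E[grant U halt]) = {Init, Store, Err, Busy, Hold, Recv, Ack}
Init ∈ Sat(AF E[grant U halt]) = {Init, Store, Err, Busy, Hold, Recv, Ack}, so the formula holds at Init.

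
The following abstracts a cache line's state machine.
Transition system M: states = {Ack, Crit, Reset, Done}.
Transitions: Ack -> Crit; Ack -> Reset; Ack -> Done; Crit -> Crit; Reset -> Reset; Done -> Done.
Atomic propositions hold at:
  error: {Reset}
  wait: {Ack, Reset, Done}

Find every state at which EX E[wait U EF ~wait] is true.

Sat(~wait) = {Crit}
EF ~wait: least fixpoint, start Z0 = {Crit}, add states with some successor in Z. Z1 = {Ack, Crit}; fixed.
Sat(EF ~wait) = {Ack, Crit}
E[wait U EF ~wait]: least fixpoint, start Z0 = Sat(EF ~wait) = {Ack, Crit}, add states in Sat(wait) with some successor in Z. Already a fixed point.
Sat(E[wait U EF ~wait]) = {Ack, Crit}
Sat(EX E[wait U EF ~wait]) = {s : some successor in {Ack, Crit}} = {Ack, Crit}

{Ack, Crit}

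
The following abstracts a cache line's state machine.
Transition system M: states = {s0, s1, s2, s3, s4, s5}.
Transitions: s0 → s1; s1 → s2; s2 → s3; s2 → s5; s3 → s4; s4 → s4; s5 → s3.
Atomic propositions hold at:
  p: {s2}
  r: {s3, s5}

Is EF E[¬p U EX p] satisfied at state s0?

Yes

Sat(¬p) = {s0, s1, s3, s4, s5}
Sat(EX p) = {s : some successor in {s2}} = {s1}
E[¬p U EX p]: least fixpoint, start Z0 = Sat(EX p) = {s1}, add states in Sat(¬p) with some successor in Z. Z1 = {s0, s1}; fixed.
Sat(E[¬p U EX p]) = {s0, s1}
EF E[¬p U EX p]: least fixpoint, start Z0 = {s0, s1}, add states with some successor in Z. Already a fixed point.
Sat(EF E[¬p U EX p]) = {s0, s1}
s0 ∈ Sat(EF E[¬p U EX p]) = {s0, s1}, so the formula holds at s0.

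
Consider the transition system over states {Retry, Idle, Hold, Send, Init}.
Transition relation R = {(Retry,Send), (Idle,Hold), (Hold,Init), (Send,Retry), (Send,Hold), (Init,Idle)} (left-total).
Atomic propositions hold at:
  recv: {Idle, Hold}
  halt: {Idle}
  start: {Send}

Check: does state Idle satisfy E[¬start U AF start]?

No

Sat(¬start) = {Retry, Idle, Hold, Init}
AF start: least fixpoint, start Z0 = {Send}, add states with every successor in Z. Z1 = {Retry, Send}; fixed.
Sat(AF start) = {Retry, Send}
E[¬start U AF start]: least fixpoint, start Z0 = Sat(AF start) = {Retry, Send}, add states in Sat(¬start) with some successor in Z. Already a fixed point.
Sat(E[¬start U AF start]) = {Retry, Send}
Idle ∉ Sat(E[¬start U AF start]) = {Retry, Send}, so the formula does not hold at Idle.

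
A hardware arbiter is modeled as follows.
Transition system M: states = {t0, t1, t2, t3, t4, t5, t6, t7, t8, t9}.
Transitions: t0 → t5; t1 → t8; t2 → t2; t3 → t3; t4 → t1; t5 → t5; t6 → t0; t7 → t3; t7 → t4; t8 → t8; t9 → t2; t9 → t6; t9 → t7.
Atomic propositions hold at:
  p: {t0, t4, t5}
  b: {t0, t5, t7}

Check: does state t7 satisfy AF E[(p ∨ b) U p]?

Sat(p ∨ b) = {t0, t4, t5, t7}
E[(p ∨ b) U p]: least fixpoint, start Z0 = Sat(p) = {t0, t4, t5}, add states in Sat(p ∨ b) with some successor in Z. Z1 = {t0, t4, t5, t7}; fixed.
Sat(E[(p ∨ b) U p]) = {t0, t4, t5, t7}
AF E[(p ∨ b) U p]: least fixpoint, start Z0 = {t0, t4, t5, t7}, add states with every successor in Z. Z1 = {t0, t4, t5, t6, t7}; fixed.
Sat(AF E[(p ∨ b) U p]) = {t0, t4, t5, t6, t7}
t7 ∈ Sat(AF E[(p ∨ b) U p]) = {t0, t4, t5, t6, t7}, so the formula holds at t7.

Yes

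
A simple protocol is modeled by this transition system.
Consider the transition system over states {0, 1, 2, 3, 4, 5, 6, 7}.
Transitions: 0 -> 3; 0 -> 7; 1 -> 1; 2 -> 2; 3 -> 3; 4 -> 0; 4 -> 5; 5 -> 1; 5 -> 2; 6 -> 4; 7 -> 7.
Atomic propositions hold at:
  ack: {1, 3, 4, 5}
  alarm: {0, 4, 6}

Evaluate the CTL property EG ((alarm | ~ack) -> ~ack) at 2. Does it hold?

Sat(~ack) = {0, 2, 6, 7}
Sat(alarm | ~ack) = {0, 2, 4, 6, 7}
Sat((alarm | ~ack) -> ~ack) = {0, 1, 2, 3, 5, 6, 7}
EG ((alarm | ~ack) -> ~ack): greatest fixpoint, start Z0 = {0, 1, 2, 3, 5, 6, 7}, keep only states in Sat with some successor in Z. Z1 = {0, 1, 2, 3, 5, 7}; fixed.
Sat(EG ((alarm | ~ack) -> ~ack)) = {0, 1, 2, 3, 5, 7}
2 ∈ Sat(EG ((alarm | ~ack) -> ~ack)) = {0, 1, 2, 3, 5, 7}, so the formula holds at 2.

Yes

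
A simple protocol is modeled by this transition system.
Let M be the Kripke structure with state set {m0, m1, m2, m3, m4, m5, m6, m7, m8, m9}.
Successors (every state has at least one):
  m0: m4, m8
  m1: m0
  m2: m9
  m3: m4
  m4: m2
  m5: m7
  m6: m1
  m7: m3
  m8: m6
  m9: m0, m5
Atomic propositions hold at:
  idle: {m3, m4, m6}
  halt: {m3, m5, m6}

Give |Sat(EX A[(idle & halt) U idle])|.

Sat(idle & halt) = {m3, m6}
A[(idle & halt) U idle]: least fixpoint, start Z0 = Sat(idle) = {m3, m4, m6}, add states in Sat(idle & halt) with every successor in Z. Already a fixed point.
Sat(A[(idle & halt) U idle]) = {m3, m4, m6}
Sat(EX A[(idle & halt) U idle]) = {s : some successor in {m3, m4, m6}} = {m0, m3, m7, m8}
|Sat(EX A[(idle & halt) U idle])| = |{m0, m3, m7, m8}| = 4.

4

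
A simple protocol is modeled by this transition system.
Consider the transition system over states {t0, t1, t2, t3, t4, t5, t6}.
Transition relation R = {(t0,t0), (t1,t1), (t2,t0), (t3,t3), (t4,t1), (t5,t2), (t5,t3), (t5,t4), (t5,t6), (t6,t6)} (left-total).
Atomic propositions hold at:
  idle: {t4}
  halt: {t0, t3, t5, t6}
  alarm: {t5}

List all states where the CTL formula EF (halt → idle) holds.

Sat(halt → idle) = {t1, t2, t4}
EF (halt → idle): least fixpoint, start Z0 = {t1, t2, t4}, add states with some successor in Z. Z1 = {t1, t2, t4, t5}; fixed.
Sat(EF (halt → idle)) = {t1, t2, t4, t5}

{t1, t2, t4, t5}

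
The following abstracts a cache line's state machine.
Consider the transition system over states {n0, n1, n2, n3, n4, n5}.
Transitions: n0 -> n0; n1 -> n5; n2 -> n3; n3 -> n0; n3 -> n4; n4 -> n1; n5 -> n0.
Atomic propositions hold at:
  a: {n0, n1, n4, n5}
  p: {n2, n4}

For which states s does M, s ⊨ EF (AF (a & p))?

{n2, n3, n4}

Sat(a & p) = {n4}
AF (a & p): least fixpoint, start Z0 = {n4}, add states with every successor in Z. Already a fixed point.
Sat(AF (a & p)) = {n4}
EF (AF (a & p)): least fixpoint, start Z0 = {n4}, add states with some successor in Z. Z1 = {n3, n4}; Z2 = {n2, n3, n4}; fixed.
Sat(EF (AF (a & p))) = {n2, n3, n4}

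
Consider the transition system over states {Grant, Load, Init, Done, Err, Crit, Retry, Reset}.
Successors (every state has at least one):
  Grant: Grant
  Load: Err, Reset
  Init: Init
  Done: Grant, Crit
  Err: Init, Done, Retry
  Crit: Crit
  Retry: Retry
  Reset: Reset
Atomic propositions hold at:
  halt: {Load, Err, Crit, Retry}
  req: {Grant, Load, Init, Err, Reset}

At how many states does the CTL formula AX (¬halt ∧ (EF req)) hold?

3

Sat(¬halt) = {Grant, Init, Done, Reset}
EF req: least fixpoint, start Z0 = {Grant, Load, Init, Err, Reset}, add states with some successor in Z. Z1 = {Grant, Load, Init, Done, Err, Reset}; fixed.
Sat(EF req) = {Grant, Load, Init, Done, Err, Reset}
Sat(¬halt ∧ (EF req)) = {Grant, Init, Done, Reset}
Sat(AX (¬halt ∧ (EF req))) = {s : every successor in {Grant, Init, Done, Reset}} = {Grant, Init, Reset}
|Sat(AX (¬halt ∧ (EF req)))| = |{Grant, Init, Reset}| = 3.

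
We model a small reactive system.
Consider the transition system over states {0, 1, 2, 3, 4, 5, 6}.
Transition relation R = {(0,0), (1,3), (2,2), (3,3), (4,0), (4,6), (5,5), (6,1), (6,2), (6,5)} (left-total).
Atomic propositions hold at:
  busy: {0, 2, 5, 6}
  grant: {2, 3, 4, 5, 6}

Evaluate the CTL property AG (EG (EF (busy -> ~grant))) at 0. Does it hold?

Sat(~grant) = {0, 1}
Sat(busy -> ~grant) = {0, 1, 3, 4}
EF (busy -> ~grant): least fixpoint, start Z0 = {0, 1, 3, 4}, add states with some successor in Z. Z1 = {0, 1, 3, 4, 6}; fixed.
Sat(EF (busy -> ~grant)) = {0, 1, 3, 4, 6}
EG (EF (busy -> ~grant)): greatest fixpoint, start Z0 = {0, 1, 3, 4, 6}, keep only states in Sat with some successor in Z. Already a fixed point.
Sat(EG (EF (busy -> ~grant))) = {0, 1, 3, 4, 6}
AG (EG (EF (busy -> ~grant))): greatest fixpoint, start Z0 = {0, 1, 3, 4, 6}, keep only states in Sat with every successor in Z. Z1 = {0, 1, 3, 4}; Z2 = {0, 1, 3}; fixed.
Sat(AG (EG (EF (busy -> ~grant)))) = {0, 1, 3}
0 ∈ Sat(AG (EG (EF (busy -> ~grant)))) = {0, 1, 3}, so the formula holds at 0.

Yes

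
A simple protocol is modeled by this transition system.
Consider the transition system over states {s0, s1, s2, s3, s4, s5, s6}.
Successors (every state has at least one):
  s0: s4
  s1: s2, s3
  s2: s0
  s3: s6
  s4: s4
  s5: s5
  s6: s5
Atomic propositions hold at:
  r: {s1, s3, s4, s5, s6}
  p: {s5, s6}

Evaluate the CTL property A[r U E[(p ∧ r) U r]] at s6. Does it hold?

Sat(p ∧ r) = {s5, s6}
E[(p ∧ r) U r]: least fixpoint, start Z0 = Sat(r) = {s1, s3, s4, s5, s6}, add states in Sat(p ∧ r) with some successor in Z. Already a fixed point.
Sat(E[(p ∧ r) U r]) = {s1, s3, s4, s5, s6}
A[r U E[(p ∧ r) U r]]: least fixpoint, start Z0 = Sat(E[(p ∧ r) U r]) = {s1, s3, s4, s5, s6}, add states in Sat(r) with every successor in Z. Already a fixed point.
Sat(A[r U E[(p ∧ r) U r]]) = {s1, s3, s4, s5, s6}
s6 ∈ Sat(A[r U E[(p ∧ r) U r]]) = {s1, s3, s4, s5, s6}, so the formula holds at s6.

Yes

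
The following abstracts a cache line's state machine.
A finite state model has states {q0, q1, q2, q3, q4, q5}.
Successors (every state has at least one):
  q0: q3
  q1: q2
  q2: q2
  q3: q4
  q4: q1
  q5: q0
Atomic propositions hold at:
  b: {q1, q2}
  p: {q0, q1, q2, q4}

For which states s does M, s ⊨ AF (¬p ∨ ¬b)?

{q0, q3, q4, q5}

Sat(¬p) = {q3, q5}
Sat(¬b) = {q0, q3, q4, q5}
Sat(¬p ∨ ¬b) = {q0, q3, q4, q5}
AF (¬p ∨ ¬b): least fixpoint, start Z0 = {q0, q3, q4, q5}, add states with every successor in Z. Already a fixed point.
Sat(AF (¬p ∨ ¬b)) = {q0, q3, q4, q5}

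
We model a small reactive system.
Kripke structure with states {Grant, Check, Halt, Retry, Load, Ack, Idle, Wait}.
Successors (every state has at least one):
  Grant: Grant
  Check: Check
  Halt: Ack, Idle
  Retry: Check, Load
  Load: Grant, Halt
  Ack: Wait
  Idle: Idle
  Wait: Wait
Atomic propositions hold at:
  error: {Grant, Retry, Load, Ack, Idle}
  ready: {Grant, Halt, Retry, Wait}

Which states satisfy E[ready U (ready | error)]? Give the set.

Sat(ready | error) = {Grant, Halt, Retry, Load, Ack, Idle, Wait}
E[ready U (ready | error)]: least fixpoint, start Z0 = Sat((ready | error)) = {Grant, Halt, Retry, Load, Ack, Idle, Wait}, add states in Sat(ready) with some successor in Z. Already a fixed point.
Sat(E[ready U (ready | error)]) = {Grant, Halt, Retry, Load, Ack, Idle, Wait}

{Grant, Halt, Retry, Load, Ack, Idle, Wait}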